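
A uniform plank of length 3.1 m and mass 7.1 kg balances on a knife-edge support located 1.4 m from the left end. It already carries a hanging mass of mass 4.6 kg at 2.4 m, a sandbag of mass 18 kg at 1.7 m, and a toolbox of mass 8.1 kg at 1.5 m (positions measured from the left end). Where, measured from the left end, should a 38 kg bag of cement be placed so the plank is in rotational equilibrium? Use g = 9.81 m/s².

x ≈ 1.09 m from the left end

Taking torques about the knife-edge support (at 1.4 m from the left end):
Beam weight: 7.1 × 9.81 = 69.65 N down at 1.55 m → arm 0.15 m, τ = 69.65 × 0.15 = 10.45 N·m clockwise.
Hanging mass: 4.6 × 9.81 = 45.13 N down at 2.4 m → arm 1 m, τ = 45.13 × 1 = 45.13 N·m clockwise.
Sandbag: 18 × 9.81 = 176.6 N down at 1.7 m → arm 0.3 m, τ = 176.6 × 0.3 = 52.98 N·m clockwise.
Toolbox: 8.1 × 9.81 = 79.46 N down at 1.5 m → arm 0.1 m, τ = 79.46 × 0.1 = 7.946 N·m clockwise.
Net moment of existing loads = 116.5 N·m clockwise.
The bag of cement weighs 38 × 9.81 = 372.8 N and must supply an equal counterclockwise moment, so its lever arm about the knife-edge support is 116.5 / 372.8 = 0.312 m.
That puts it at 1.4 − 0.312 = 1.09 m from the left end.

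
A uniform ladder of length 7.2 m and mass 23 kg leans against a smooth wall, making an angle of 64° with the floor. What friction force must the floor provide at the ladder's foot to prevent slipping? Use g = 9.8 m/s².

f ≈ 55 N

About the foot of the ladder:
Ladder weight 23×9.8 = 225.4 N acts at 3.6 m along the ladder; its horizontal arm is 3.6·cos64° = 1.578 m → τ = 355.7 N·m clockwise.
Wall normal N acts horizontally at the top; its moment arm is the height L sinθ = 7.2·sin64° = 6.471 m, counterclockwise.
Balancing moments: N × 6.471 = 355.7, giving N = 55 N.
ΣFx = 0: friction at the foot balances the wall's push, so f = N_wall = 55 N.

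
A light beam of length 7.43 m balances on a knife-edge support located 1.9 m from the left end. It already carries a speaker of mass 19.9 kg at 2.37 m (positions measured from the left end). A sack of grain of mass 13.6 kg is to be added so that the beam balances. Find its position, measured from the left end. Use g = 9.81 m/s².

x ≈ 1.21 m from the left end

Taking torques about the knife-edge support (at 1.9 m from the left end):
Speaker: 19.9 × 9.81 = 195.2 N down at 2.37 m → arm 0.47 m, τ = 195.2 × 0.47 = 91.74 N·m clockwise.
Net moment of existing loads = 91.74 N·m clockwise.
The sack of grain weighs 13.6 × 9.81 = 133.4 N and must supply an equal counterclockwise moment, so its lever arm about the knife-edge support is 91.74 / 133.4 = 0.688 m.
That puts it at 1.9 − 0.688 = 1.21 m from the left end.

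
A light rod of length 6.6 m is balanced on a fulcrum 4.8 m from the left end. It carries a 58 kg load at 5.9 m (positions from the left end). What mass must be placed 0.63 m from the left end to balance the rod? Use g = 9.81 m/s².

Taking torques about the fulcrum (at 4.8 m from the left end):
Load: 58 × 9.81 = 569 N down at 5.9 m → arm 1.1 m, τ = 569 × 1.1 = 625.9 N·m clockwise.
Net moment of known loads = 625.9 N·m clockwise.
An unknown mass m at 0.63 m has arm 4.17 m; its moment is m·g·4.17 counterclockwise.
Balancing moments: m × 9.81 × 4.17 = 625.9, giving m = 625.9 / (9.81 × 4.17) = 15.3 kg.

m ≈ 15.3 kg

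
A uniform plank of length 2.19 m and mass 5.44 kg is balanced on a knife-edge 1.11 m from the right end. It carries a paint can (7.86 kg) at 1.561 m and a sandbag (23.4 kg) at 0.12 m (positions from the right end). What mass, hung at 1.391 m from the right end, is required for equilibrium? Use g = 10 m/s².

About the knife-edge (at 1.11 m from the right end):
Beam weight: 5.44 × 10 = 54.4 N down at 1.095 m → arm 0.015 m, τ = 54.4 × 0.015 = 0.816 N·m clockwise.
Paint can: 7.86 × 10 = 78.6 N down at 1.561 m → arm 0.451 m, τ = 78.6 × 0.451 = 35.45 N·m counterclockwise.
Sandbag: 23.4 × 10 = 234 N down at 0.12 m → arm 0.99 m, τ = 234 × 0.99 = 231.7 N·m clockwise.
Net moment of known loads = 197.1 N·m clockwise.
An unknown mass m at 1.391 m has arm 0.281 m; its moment is m·g·0.281 counterclockwise.
Balancing moments: m × 10 × 0.281 = 197.1, giving m = 197.1 / (10 × 0.281) = 70.1 kg.

m ≈ 70.1 kg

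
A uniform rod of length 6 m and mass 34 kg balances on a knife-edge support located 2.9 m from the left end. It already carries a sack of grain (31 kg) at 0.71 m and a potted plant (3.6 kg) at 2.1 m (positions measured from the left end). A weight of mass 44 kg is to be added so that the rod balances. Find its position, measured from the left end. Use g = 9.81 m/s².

x ≈ 4.43 m from the left end

Take moments about the knife-edge support (at 2.9 m from the left end).
Beam weight: 34 × 9.81 = 333.5 N down at 3 m → arm 0.1 m, τ = 333.5 × 0.1 = 33.35 N·m clockwise.
Sack of grain: 31 × 9.81 = 304.1 N down at 0.71 m → arm 2.19 m, τ = 304.1 × 2.19 = 666 N·m counterclockwise.
Potted plant: 3.6 × 9.81 = 35.32 N down at 2.1 m → arm 0.8 m, τ = 35.32 × 0.8 = 28.26 N·m counterclockwise.
Net moment of existing loads = 660.9 N·m counterclockwise.
The weight weighs 44 × 9.81 = 431.6 N and must supply an equal clockwise moment, so its lever arm about the knife-edge support is 660.9 / 431.6 = 1.53 m.
That puts it at 2.9 + 1.53 = 4.43 m from the left end.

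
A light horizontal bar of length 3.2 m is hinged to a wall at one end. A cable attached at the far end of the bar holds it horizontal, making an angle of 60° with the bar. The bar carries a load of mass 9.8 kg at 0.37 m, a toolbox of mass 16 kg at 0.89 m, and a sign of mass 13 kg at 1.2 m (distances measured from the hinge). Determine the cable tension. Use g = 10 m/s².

T ≈ 121 N

Taking torques about the hinge:
Load: 9.8 × 10 = 98 N down at 0.37 m → arm 0.37 m, τ = 98 × 0.37 = 36.26 N·m clockwise.
Toolbox: 16 × 10 = 160 N down at 0.89 m → arm 0.89 m, τ = 160 × 0.89 = 142.4 N·m clockwise.
Sign: 13 × 10 = 130 N down at 1.2 m → arm 1.2 m, τ = 130 × 1.2 = 156 N·m clockwise.
Total clockwise load moment = 334.7 N·m.
The cable tension T acts at 3.2 m; only its component perpendicular to the bar, T sinθ, produces torque. sin 60° = 0.866.
Στ = 0 ⇒ T × 3.2 × 0.866 = 334.7 ⇒ T = 334.7 / 2.771 = 121 N.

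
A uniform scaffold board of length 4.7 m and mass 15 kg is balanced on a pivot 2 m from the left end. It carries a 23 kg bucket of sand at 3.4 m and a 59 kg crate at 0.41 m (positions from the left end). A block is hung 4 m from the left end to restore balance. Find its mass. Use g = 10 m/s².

m ≈ 28.2 kg

Take moments about the pivot (at 2 m from the left end).
Beam weight: 15 × 10 = 150 N down at 2.35 m → arm 0.35 m, τ = 150 × 0.35 = 52.5 N·m clockwise.
Bucket of sand: 23 × 10 = 230 N down at 3.4 m → arm 1.4 m, τ = 230 × 1.4 = 322 N·m clockwise.
Crate: 59 × 10 = 590 N down at 0.41 m → arm 1.59 m, τ = 590 × 1.59 = 938.1 N·m counterclockwise.
Net moment of known loads = 563.6 N·m counterclockwise.
An unknown mass m at 4 m has arm 2 m; its moment is m·g·2 clockwise.
Balancing moments: m × 10 × 2 = 563.6, giving m = 563.6 / (10 × 2) = 28.2 kg.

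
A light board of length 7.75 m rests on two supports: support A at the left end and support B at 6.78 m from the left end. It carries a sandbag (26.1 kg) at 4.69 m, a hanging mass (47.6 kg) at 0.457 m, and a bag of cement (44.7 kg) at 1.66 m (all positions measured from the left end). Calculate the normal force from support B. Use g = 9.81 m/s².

Choose support A as the axis so its reaction then has zero moment arm.
Sandbag: 26.1 × 9.81 = 256 N down at 4.69 m → arm 4.69 m, τ = 256 × 4.69 = 1201 N·m clockwise.
Hanging mass: 47.6 × 9.81 = 467 N down at 0.457 m → arm 0.457 m, τ = 467 × 0.457 = 213.4 N·m clockwise.
Bag of cement: 44.7 × 9.81 = 438.5 N down at 1.66 m → arm 1.66 m, τ = 438.5 × 1.66 = 727.9 N·m clockwise.
Net load moment about support A = 2142 N·m clockwise.
Reaction R at support B is upward at 6.78 m, arm 6.78 m → moment R × 6.78 counterclockwise.
Balancing moments: R × 6.78 = 2142, giving R = 316 N.

R_B ≈ 316 N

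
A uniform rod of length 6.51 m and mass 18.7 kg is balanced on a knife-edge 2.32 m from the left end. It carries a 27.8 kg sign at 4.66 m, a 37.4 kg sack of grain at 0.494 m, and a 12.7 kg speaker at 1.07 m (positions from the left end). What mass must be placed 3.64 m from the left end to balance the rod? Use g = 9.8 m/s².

m ≈ 1.24 kg

About the knife-edge (at 2.32 m from the left end):
Beam weight: 18.7 × 9.8 = 183.3 N down at 3.255 m → arm 0.935 m, τ = 183.3 × 0.935 = 171.4 N·m clockwise.
Sign: 27.8 × 9.8 = 272.4 N down at 4.66 m → arm 2.34 m, τ = 272.4 × 2.34 = 637.4 N·m clockwise.
Sack of grain: 37.4 × 9.8 = 366.5 N down at 0.494 m → arm 1.826 m, τ = 366.5 × 1.826 = 669.2 N·m counterclockwise.
Speaker: 12.7 × 9.8 = 124.5 N down at 1.07 m → arm 1.25 m, τ = 124.5 × 1.25 = 155.6 N·m counterclockwise.
Net moment of known loads = 16 N·m counterclockwise.
An unknown mass m at 3.64 m has arm 1.32 m; its moment is m·g·1.32 clockwise.
Στ = 0 ⇒ m × 9.8 × 1.32 = 16 ⇒ m = 16 / (9.8 × 1.32) = 1.24 kg.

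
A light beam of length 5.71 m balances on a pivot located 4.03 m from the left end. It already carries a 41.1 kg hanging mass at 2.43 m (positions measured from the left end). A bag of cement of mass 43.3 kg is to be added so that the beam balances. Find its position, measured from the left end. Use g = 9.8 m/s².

Take moments about the pivot (at 4.03 m from the left end).
Hanging mass: 41.1 × 9.8 = 402.8 N down at 2.43 m → arm 1.6 m, τ = 402.8 × 1.6 = 644.5 N·m counterclockwise.
Net moment of existing loads = 644.5 N·m counterclockwise.
The bag of cement weighs 43.3 × 9.8 = 424.3 N and must supply an equal clockwise moment, so its lever arm about the pivot is 644.5 / 424.3 = 1.52 m.
That puts it at 4.03 + 1.52 = 5.55 m from the left end.

x ≈ 5.55 m from the left end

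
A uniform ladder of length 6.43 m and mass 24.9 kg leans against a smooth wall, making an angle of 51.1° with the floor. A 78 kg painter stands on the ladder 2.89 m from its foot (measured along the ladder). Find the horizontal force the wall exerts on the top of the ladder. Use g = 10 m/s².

Taking torques about the foot of the ladder:
Ladder weight 24.9×10 = 249 N acts at 3.215 m along the ladder; its horizontal arm is 3.215·cos51.1° = 2.019 m → τ = 502.7 N·m clockwise.
Painter: 78×10 = 780 N at 2.89 m → arm 1.815 m → τ = 1416 N·m clockwise.
Wall normal N acts horizontally at the top; its moment arm is the height L sinθ = 6.43·sin51.1° = 5.004 m, counterclockwise.
Setting net torque to zero: N × 5.004 = 1919 → N = 383 N.

N_wall ≈ 383 N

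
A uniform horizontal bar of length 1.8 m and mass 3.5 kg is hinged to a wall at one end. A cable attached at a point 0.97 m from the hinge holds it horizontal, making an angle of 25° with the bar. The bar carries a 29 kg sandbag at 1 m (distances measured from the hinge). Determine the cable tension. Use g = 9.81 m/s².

Sum moments about the hinge (the unknown hinge reaction has zero arm there).
Beam weight: 3.5 × 9.81 = 34.34 N down at 0.9 m → arm 0.9 m, τ = 34.34 × 0.9 = 30.91 N·m clockwise.
Sandbag: 29 × 9.81 = 284.5 N down at 1 m → arm 1 m, τ = 284.5 × 1 = 284.5 N·m clockwise.
Total clockwise load moment = 315.4 N·m.
The cable tension T acts at 0.97 m; only its component perpendicular to the bar, T sinθ, produces torque. sin 25° = 0.4226.
Στ = 0 ⇒ T × 0.97 × 0.4226 = 315.4 ⇒ T = 315.4 / 0.4099 = 769 N.

T ≈ 769 N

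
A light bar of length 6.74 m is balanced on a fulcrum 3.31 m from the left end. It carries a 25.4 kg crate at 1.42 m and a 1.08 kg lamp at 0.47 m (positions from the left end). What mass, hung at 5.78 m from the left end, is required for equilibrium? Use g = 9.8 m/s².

m ≈ 20.7 kg

About the fulcrum (at 3.31 m from the left end):
Crate: 25.4 × 9.8 = 248.9 N down at 1.42 m → arm 1.89 m, τ = 248.9 × 1.89 = 470.4 N·m counterclockwise.
Lamp: 1.08 × 9.8 = 10.58 N down at 0.47 m → arm 2.84 m, τ = 10.58 × 2.84 = 30.05 N·m counterclockwise.
Net moment of known loads = 500.4 N·m counterclockwise.
An unknown mass m at 5.78 m has arm 2.47 m; its moment is m·g·2.47 clockwise.
For rotational equilibrium, m × 9.8 × 2.47 = 500.4, so m = 500.4 / (9.8 × 2.47) = 20.7 kg.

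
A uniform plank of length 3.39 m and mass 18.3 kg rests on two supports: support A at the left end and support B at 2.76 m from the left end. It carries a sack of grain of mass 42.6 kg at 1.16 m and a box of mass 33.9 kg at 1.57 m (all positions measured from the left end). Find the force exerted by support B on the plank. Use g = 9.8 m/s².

R_B ≈ 475 N

Sum moments about support A (its reaction then has zero moment arm).
Beam weight: 18.3 × 9.8 = 179.3 N down at 1.695 m → arm 1.695 m, τ = 179.3 × 1.695 = 303.9 N·m clockwise.
Sack of grain: 42.6 × 9.8 = 417.5 N down at 1.16 m → arm 1.16 m, τ = 417.5 × 1.16 = 484.3 N·m clockwise.
Box: 33.9 × 9.8 = 332.2 N down at 1.57 m → arm 1.57 m, τ = 332.2 × 1.57 = 521.6 N·m clockwise.
Net load moment about support A = 1310 N·m clockwise.
Reaction R at support B is upward at 2.76 m, arm 2.76 m → moment R × 2.76 counterclockwise.
For rotational equilibrium, R × 2.76 = 1310, so R = 475 N.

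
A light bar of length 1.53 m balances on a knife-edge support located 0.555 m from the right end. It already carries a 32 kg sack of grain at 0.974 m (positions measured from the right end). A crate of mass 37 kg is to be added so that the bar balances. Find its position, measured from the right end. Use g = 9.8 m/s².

x ≈ 0.193 m from the right end

About the knife-edge support (at 0.555 m from the right end):
Sack of grain: 32 × 9.8 = 313.6 N down at 0.974 m → arm 0.419 m, τ = 313.6 × 0.419 = 131.4 N·m counterclockwise.
Net moment of existing loads = 131.4 N·m counterclockwise.
The crate weighs 37 × 9.8 = 362.6 N and must supply an equal clockwise moment, so its lever arm about the knife-edge support is 131.4 / 362.6 = 0.362 m.
That puts it at 0.555 − 0.362 = 0.193 m from the right end.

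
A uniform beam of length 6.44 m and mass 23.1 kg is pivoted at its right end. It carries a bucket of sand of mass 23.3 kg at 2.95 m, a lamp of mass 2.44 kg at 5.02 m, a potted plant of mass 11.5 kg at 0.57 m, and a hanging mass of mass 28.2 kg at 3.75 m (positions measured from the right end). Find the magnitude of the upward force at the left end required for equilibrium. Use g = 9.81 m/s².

Taking torques about the right end:
Beam weight: 23.1 × 9.81 = 226.6 N down at 3.22 m → arm 3.22 m, τ = 226.6 × 3.22 = 729.7 N·m counterclockwise.
Bucket of sand: 23.3 × 9.81 = 228.6 N down at 2.95 m → arm 2.95 m, τ = 228.6 × 2.95 = 674.4 N·m counterclockwise.
Lamp: 2.44 × 9.81 = 23.94 N down at 5.02 m → arm 5.02 m, τ = 23.94 × 5.02 = 120.2 N·m counterclockwise.
Potted plant: 11.5 × 9.81 = 112.8 N down at 0.57 m → arm 0.57 m, τ = 112.8 × 0.57 = 64.3 N·m counterclockwise.
Hanging mass: 28.2 × 9.81 = 276.6 N down at 3.75 m → arm 3.75 m, τ = 276.6 × 3.75 = 1037 N·m counterclockwise.
Net moment of the loads = 2626 N·m counterclockwise.
The upward force F acts at the left end, arm 6.44 m, giving F × 6.44 clockwise.
For rotational equilibrium, F × 6.44 = 2626, so F = 2626 / 6.44 = 408 N.

F ≈ 408 N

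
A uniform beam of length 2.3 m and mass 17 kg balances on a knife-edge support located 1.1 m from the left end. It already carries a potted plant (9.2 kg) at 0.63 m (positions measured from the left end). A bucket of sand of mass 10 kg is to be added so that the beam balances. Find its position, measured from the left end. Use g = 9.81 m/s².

Choose the knife-edge support (at 1.1 m from the left end) as the axis so the support reaction has zero arm there.
Beam weight: 17 × 9.81 = 166.8 N down at 1.15 m → arm 0.05 m, τ = 166.8 × 0.05 = 8.34 N·m clockwise.
Potted plant: 9.2 × 9.81 = 90.25 N down at 0.63 m → arm 0.47 m, τ = 90.25 × 0.47 = 42.42 N·m counterclockwise.
Net moment of existing loads = 34.08 N·m counterclockwise.
The bucket of sand weighs 10 × 9.81 = 98.1 N and must supply an equal clockwise moment, so its lever arm about the knife-edge support is 34.08 / 98.1 = 0.347 m.
That puts it at 1.1 + 0.347 = 1.45 m from the left end.

x ≈ 1.45 m from the left end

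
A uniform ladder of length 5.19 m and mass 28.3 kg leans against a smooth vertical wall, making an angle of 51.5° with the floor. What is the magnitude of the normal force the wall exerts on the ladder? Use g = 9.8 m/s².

N_wall ≈ 110 N

Take moments about the foot of the ladder.
Ladder weight 28.3×9.8 = 277.3 N acts at 2.595 m along the ladder; its horizontal arm is 2.595·cos51.5° = 1.615 m → τ = 447.8 N·m clockwise.
Wall normal N acts horizontally at the top; its moment arm is the height L sinθ = 5.19·sin51.5° = 4.062 m, counterclockwise.
Στ = 0 ⇒ N × 4.062 = 447.8 ⇒ N = 110 N.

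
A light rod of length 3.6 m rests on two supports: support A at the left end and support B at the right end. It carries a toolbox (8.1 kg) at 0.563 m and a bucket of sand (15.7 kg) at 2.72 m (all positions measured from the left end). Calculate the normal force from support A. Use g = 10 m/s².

R_A ≈ 107 N

Take moments about support B.
Toolbox: 8.1 × 10 = 81 N down at 0.563 m → arm 3.037 m, τ = 81 × 3.037 = 246 N·m counterclockwise.
Bucket of sand: 15.7 × 10 = 157 N down at 2.72 m → arm 0.88 m, τ = 157 × 0.88 = 138.2 N·m counterclockwise.
Net load moment about support B = 384.2 N·m counterclockwise.
Reaction R at support A is upward at 0 m, arm 3.6 m → moment R × 3.6 clockwise.
Setting net torque to zero: R × 3.6 = 384.2 → R = 107 N.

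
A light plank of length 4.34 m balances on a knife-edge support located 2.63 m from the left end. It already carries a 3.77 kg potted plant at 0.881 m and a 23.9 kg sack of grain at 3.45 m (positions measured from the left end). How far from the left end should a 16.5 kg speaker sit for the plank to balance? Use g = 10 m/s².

Take moments about the knife-edge support (at 2.63 m from the left end).
Potted plant: 3.77 × 10 = 37.7 N down at 0.881 m → arm 1.749 m, τ = 37.7 × 1.749 = 65.94 N·m counterclockwise.
Sack of grain: 23.9 × 10 = 239 N down at 3.45 m → arm 0.82 m, τ = 239 × 0.82 = 196 N·m clockwise.
Net moment of existing loads = 130.1 N·m clockwise.
The speaker weighs 16.5 × 10 = 165 N and must supply an equal counterclockwise moment, so its lever arm about the knife-edge support is 130.1 / 165 = 0.788 m.
That puts it at 2.63 − 0.788 = 1.84 m from the left end.

x ≈ 1.84 m from the left end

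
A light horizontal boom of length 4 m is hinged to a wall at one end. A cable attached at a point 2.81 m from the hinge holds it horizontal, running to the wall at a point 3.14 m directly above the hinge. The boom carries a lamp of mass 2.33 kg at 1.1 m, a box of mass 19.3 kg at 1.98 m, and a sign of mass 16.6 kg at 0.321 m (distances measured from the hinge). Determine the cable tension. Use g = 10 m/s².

T ≈ 220 N

Choose the hinge as the axis so the unknown hinge reaction has zero arm there.
Lamp: 2.33 × 10 = 23.3 N down at 1.1 m → arm 1.1 m, τ = 23.3 × 1.1 = 25.63 N·m clockwise.
Box: 19.3 × 10 = 193 N down at 1.98 m → arm 1.98 m, τ = 193 × 1.98 = 382.1 N·m clockwise.
Sign: 16.6 × 10 = 166 N down at 0.321 m → arm 0.321 m, τ = 166 × 0.321 = 53.29 N·m clockwise.
Total clockwise load moment = 461 N·m.
The cable tension T acts at 2.81 m; only its component perpendicular to the boom, T sinθ, produces torque. sinθ = h/√(h²+d²) = 3.14/√(3.14²+2.81²) = 0.7452.
Balancing moments: T × 2.81 × 0.7452 = 461, giving T = 461 / 2.094 = 220 N.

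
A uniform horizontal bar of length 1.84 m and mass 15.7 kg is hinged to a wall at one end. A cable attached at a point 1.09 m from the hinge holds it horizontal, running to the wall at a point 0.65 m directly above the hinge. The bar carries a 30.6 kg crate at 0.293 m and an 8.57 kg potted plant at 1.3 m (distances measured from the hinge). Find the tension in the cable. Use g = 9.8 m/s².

About the hinge:
Beam weight: 15.7 × 9.8 = 153.9 N down at 0.92 m → arm 0.92 m, τ = 153.9 × 0.92 = 141.6 N·m clockwise.
Crate: 30.6 × 9.8 = 299.9 N down at 0.293 m → arm 0.293 m, τ = 299.9 × 0.293 = 87.87 N·m clockwise.
Potted plant: 8.57 × 9.8 = 83.99 N down at 1.3 m → arm 1.3 m, τ = 83.99 × 1.3 = 109.2 N·m clockwise.
Total clockwise load moment = 338.7 N·m.
The cable tension T acts at 1.09 m; only its component perpendicular to the bar, T sinθ, produces torque. sinθ = h/√(h²+d²) = 0.65/√(0.65²+1.09²) = 0.5122.
Balancing moments: T × 1.09 × 0.5122 = 338.7, giving T = 338.7 / 0.5583 = 607 N.

T ≈ 607 N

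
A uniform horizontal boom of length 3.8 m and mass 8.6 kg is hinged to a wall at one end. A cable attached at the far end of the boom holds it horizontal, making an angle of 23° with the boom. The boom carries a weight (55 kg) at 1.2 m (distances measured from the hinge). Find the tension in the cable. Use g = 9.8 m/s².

T ≈ 543 N

Choose the hinge as the axis so the unknown hinge reaction has zero arm there.
Beam weight: 8.6 × 9.8 = 84.28 N down at 1.9 m → arm 1.9 m, τ = 84.28 × 1.9 = 160.1 N·m clockwise.
Weight: 55 × 9.8 = 539 N down at 1.2 m → arm 1.2 m, τ = 539 × 1.2 = 646.8 N·m clockwise.
Total clockwise load moment = 806.9 N·m.
The cable tension T acts at 3.8 m; only its component perpendicular to the boom, T sinθ, produces torque. sin 23° = 0.3907.
Setting net torque to zero: T × 3.8 × 0.3907 = 806.9 → T = 806.9 / 1.485 = 543 N.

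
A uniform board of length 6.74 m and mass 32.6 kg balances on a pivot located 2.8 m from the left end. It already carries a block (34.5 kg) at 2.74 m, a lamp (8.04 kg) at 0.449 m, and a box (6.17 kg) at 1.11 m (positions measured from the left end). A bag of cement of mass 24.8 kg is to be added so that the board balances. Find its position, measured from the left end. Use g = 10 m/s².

Sum moments about the pivot (at 2.8 m from the left end) (the support reaction has zero arm there).
Beam weight: 32.6 × 10 = 326 N down at 3.37 m → arm 0.57 m, τ = 326 × 0.57 = 185.8 N·m clockwise.
Block: 34.5 × 10 = 345 N down at 2.74 m → arm 0.06 m, τ = 345 × 0.06 = 20.7 N·m counterclockwise.
Lamp: 8.04 × 10 = 80.4 N down at 0.449 m → arm 2.351 m, τ = 80.4 × 2.351 = 189 N·m counterclockwise.
Box: 6.17 × 10 = 61.7 N down at 1.11 m → arm 1.69 m, τ = 61.7 × 1.69 = 104.3 N·m counterclockwise.
Net moment of existing loads = 128.2 N·m counterclockwise.
The bag of cement weighs 24.8 × 10 = 248 N and must supply an equal clockwise moment, so its lever arm about the pivot is 128.2 / 248 = 0.517 m.
That puts it at 2.8 + 0.517 = 3.32 m from the left end.

x ≈ 3.32 m from the left end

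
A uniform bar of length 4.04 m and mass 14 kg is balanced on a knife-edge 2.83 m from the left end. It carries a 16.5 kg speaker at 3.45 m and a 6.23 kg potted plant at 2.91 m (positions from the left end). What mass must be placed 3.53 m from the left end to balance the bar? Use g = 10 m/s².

m ≈ 0.874 kg

Choose the knife-edge (at 2.83 m from the left end) as the axis so the support reaction has zero arm there.
Beam weight: 14 × 10 = 140 N down at 2.02 m → arm 0.81 m, τ = 140 × 0.81 = 113.4 N·m counterclockwise.
Speaker: 16.5 × 10 = 165 N down at 3.45 m → arm 0.62 m, τ = 165 × 0.62 = 102.3 N·m clockwise.
Potted plant: 6.23 × 10 = 62.3 N down at 2.91 m → arm 0.08 m, τ = 62.3 × 0.08 = 4.984 N·m clockwise.
Net moment of known loads = 6.116 N·m counterclockwise.
An unknown mass m at 3.53 m has arm 0.7 m; its moment is m·g·0.7 clockwise.
Setting net torque to zero: m × 10 × 0.7 = 6.116 → m = 6.116 / (10 × 0.7) = 0.874 kg.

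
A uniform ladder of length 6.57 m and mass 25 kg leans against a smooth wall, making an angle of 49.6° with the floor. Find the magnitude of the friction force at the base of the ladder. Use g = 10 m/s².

Taking torques about the foot of the ladder:
Ladder weight 25×10 = 250 N acts at 3.285 m along the ladder; its horizontal arm is 3.285·cos49.6° = 2.129 m → τ = 532.2 N·m clockwise.
Wall normal N acts horizontally at the top; its moment arm is the height L sinθ = 6.57·sin49.6° = 5.003 m, counterclockwise.
Στ = 0 ⇒ N × 5.003 = 532.2 ⇒ N = 106 N.
ΣFx = 0: friction at the foot balances the wall's push, so f = N_wall = 106 N.

f ≈ 106 N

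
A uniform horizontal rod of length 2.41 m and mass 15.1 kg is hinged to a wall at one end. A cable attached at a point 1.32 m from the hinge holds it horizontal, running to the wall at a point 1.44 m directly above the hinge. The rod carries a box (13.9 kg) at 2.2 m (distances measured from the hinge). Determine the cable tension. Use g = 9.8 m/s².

T ≈ 491 N

Sum moments about the hinge (the unknown hinge reaction has zero arm there).
Beam weight: 15.1 × 9.8 = 148 N down at 1.205 m → arm 1.205 m, τ = 148 × 1.205 = 178.3 N·m clockwise.
Box: 13.9 × 9.8 = 136.2 N down at 2.2 m → arm 2.2 m, τ = 136.2 × 2.2 = 299.6 N·m clockwise.
Total clockwise load moment = 477.9 N·m.
The cable tension T acts at 1.32 m; only its component perpendicular to the rod, T sinθ, produces torque. sinθ = h/√(h²+d²) = 1.44/√(1.44²+1.32²) = 0.7372.
Setting net torque to zero: T × 1.32 × 0.7372 = 477.9 → T = 477.9 / 0.9731 = 491 N.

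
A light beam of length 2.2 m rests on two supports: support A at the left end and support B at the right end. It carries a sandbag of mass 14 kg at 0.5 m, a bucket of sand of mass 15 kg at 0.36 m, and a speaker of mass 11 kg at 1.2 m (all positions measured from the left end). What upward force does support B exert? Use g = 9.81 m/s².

R_B ≈ 114 N

About support A:
Sandbag: 14 × 9.81 = 137.3 N down at 0.5 m → arm 0.5 m, τ = 137.3 × 0.5 = 68.65 N·m clockwise.
Bucket of sand: 15 × 9.81 = 147.2 N down at 0.36 m → arm 0.36 m, τ = 147.2 × 0.36 = 52.99 N·m clockwise.
Speaker: 11 × 9.81 = 107.9 N down at 1.2 m → arm 1.2 m, τ = 107.9 × 1.2 = 129.5 N·m clockwise.
Net load moment about support A = 251.1 N·m clockwise.
Reaction R at support B is upward at 2.2 m, arm 2.2 m → moment R × 2.2 counterclockwise.
Setting net torque to zero: R × 2.2 = 251.1 → R = 114 N.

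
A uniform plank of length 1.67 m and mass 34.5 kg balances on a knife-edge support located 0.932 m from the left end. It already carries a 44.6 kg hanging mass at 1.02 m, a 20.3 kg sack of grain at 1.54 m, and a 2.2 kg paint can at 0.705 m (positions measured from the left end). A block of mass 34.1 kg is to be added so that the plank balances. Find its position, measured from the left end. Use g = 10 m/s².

Taking torques about the knife-edge support (at 0.932 m from the left end):
Beam weight: 34.5 × 10 = 345 N down at 0.835 m → arm 0.097 m, τ = 345 × 0.097 = 33.47 N·m counterclockwise.
Hanging mass: 44.6 × 10 = 446 N down at 1.02 m → arm 0.088 m, τ = 446 × 0.088 = 39.25 N·m clockwise.
Sack of grain: 20.3 × 10 = 203 N down at 1.54 m → arm 0.608 m, τ = 203 × 0.608 = 123.4 N·m clockwise.
Paint can: 2.2 × 10 = 22 N down at 0.705 m → arm 0.227 m, τ = 22 × 0.227 = 4.994 N·m counterclockwise.
Net moment of existing loads = 124.2 N·m clockwise.
The block weighs 34.1 × 10 = 341 N and must supply an equal counterclockwise moment, so its lever arm about the knife-edge support is 124.2 / 341 = 0.364 m.
That puts it at 0.932 − 0.364 = 0.568 m from the left end.

x ≈ 0.568 m from the left end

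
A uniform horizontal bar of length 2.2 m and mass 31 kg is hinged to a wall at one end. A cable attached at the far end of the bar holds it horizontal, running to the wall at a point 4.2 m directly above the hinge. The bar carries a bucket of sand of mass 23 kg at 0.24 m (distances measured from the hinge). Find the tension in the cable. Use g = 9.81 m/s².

Take moments about the hinge.
Beam weight: 31 × 9.81 = 304.1 N down at 1.1 m → arm 1.1 m, τ = 304.1 × 1.1 = 334.5 N·m clockwise.
Bucket of sand: 23 × 9.81 = 225.6 N down at 0.24 m → arm 0.24 m, τ = 225.6 × 0.24 = 54.14 N·m clockwise.
Total clockwise load moment = 388.6 N·m.
The cable tension T acts at 2.2 m; only its component perpendicular to the bar, T sinθ, produces torque. sinθ = h/√(h²+d²) = 4.2/√(4.2²+2.2²) = 0.8858.
Setting net torque to zero: T × 2.2 × 0.8858 = 388.6 → T = 388.6 / 1.949 = 199 N.

T ≈ 199 N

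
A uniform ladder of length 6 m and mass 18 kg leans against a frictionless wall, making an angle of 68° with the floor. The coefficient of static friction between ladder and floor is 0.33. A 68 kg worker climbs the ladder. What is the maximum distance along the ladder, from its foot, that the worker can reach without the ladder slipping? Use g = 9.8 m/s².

d ≈ 5.4 m

Choose the foot of the ladder as the axis so the floor normal and friction both act there and drop out.
Ladder weight 18×9.8 = 176.4 N acts at 3 m along the ladder; its horizontal arm is 3·cos68° = 1.124 m → τ = 198.3 N·m clockwise.
Worker weight 68×9.8 = 666.4 N at distance d → arm d·cos68° → τ = 666.4·d·0.3746 clockwise.
Wall normal N at the top has arm L sinθ = 5.563 m counterclockwise, so Στ = 0 gives N·5.563 = 198.3 + 249.6·d.
ΣFy = 0 ⇒ N_floor = 842.8 N, so the maximum friction is μ_s·N_floor = 0.33×842.8 = 278.1 N. ΣFx = 0 ⇒ N_wall = f, so at the slipping point N = 278.1 N.
Substituting: 278.1×5.563 = 198.3 + 249.6·d ⇒ d = (1547 − 198.3) / 249.6 = 5.4 m.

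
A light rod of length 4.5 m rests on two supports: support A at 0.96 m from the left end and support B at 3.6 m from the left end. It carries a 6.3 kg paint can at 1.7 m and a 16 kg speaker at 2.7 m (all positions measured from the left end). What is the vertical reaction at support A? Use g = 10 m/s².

Sum moments about support B (its reaction then has zero moment arm).
Paint can: 6.3 × 10 = 63 N down at 1.7 m → arm 1.9 m, τ = 63 × 1.9 = 119.7 N·m counterclockwise.
Speaker: 16 × 10 = 160 N down at 2.7 m → arm 0.9 m, τ = 160 × 0.9 = 144 N·m counterclockwise.
Net load moment about support B = 263.7 N·m counterclockwise.
Reaction R at support A is upward at 0.96 m, arm 2.64 m → moment R × 2.64 clockwise.
Balancing moments: R × 2.64 = 263.7, giving R = 99.9 N.

R_A ≈ 99.9 N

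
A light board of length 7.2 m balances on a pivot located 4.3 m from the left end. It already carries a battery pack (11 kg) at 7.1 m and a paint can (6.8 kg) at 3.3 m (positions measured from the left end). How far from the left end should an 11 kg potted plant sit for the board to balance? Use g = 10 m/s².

x ≈ 2.12 m from the left end

Sum moments about the pivot (at 4.3 m from the left end) (the support reaction has zero arm there).
Battery pack: 11 × 10 = 110 N down at 7.1 m → arm 2.8 m, τ = 110 × 2.8 = 308 N·m clockwise.
Paint can: 6.8 × 10 = 68 N down at 3.3 m → arm 1 m, τ = 68 × 1 = 68 N·m counterclockwise.
Net moment of existing loads = 240 N·m clockwise.
The potted plant weighs 11 × 10 = 110 N and must supply an equal counterclockwise moment, so its lever arm about the pivot is 240 / 110 = 2.18 m.
That puts it at 4.3 − 2.18 = 2.12 m from the left end.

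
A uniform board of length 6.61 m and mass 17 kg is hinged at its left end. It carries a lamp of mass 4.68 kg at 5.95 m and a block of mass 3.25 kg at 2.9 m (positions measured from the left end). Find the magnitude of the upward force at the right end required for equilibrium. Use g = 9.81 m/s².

F ≈ 139 N

About the left end:
Beam weight: 17 × 9.81 = 166.8 N down at 3.305 m → arm 3.305 m, τ = 166.8 × 3.305 = 551.3 N·m clockwise.
Lamp: 4.68 × 9.81 = 45.91 N down at 5.95 m → arm 5.95 m, τ = 45.91 × 5.95 = 273.2 N·m clockwise.
Block: 3.25 × 9.81 = 31.88 N down at 2.9 m → arm 2.9 m, τ = 31.88 × 2.9 = 92.45 N·m clockwise.
Net moment of the loads = 917 N·m clockwise.
The upward force F acts at the right end, arm 6.61 m, giving F × 6.61 counterclockwise.
For rotational equilibrium, F × 6.61 = 917, so F = 917 / 6.61 = 139 N.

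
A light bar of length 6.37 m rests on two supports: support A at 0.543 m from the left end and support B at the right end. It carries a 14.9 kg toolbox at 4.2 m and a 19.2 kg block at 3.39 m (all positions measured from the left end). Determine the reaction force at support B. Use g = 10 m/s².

R_B ≈ 187 N

Taking torques about support A:
Toolbox: 14.9 × 10 = 149 N down at 4.2 m → arm 3.657 m, τ = 149 × 3.657 = 544.9 N·m clockwise.
Block: 19.2 × 10 = 192 N down at 3.39 m → arm 2.847 m, τ = 192 × 2.847 = 546.6 N·m clockwise.
Net load moment about support A = 1092 N·m clockwise.
Reaction R at support B is upward at 6.37 m, arm 5.827 m → moment R × 5.827 counterclockwise.
Στ = 0 ⇒ R × 5.827 = 1092 ⇒ R = 187 N.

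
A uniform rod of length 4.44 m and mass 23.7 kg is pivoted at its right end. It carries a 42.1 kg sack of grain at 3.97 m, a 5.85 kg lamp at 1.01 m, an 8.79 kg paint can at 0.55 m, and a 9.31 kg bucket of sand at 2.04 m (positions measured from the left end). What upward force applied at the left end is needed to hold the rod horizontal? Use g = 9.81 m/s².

F ≈ 329 N

Sum moments about the right end (the unknown pivot reaction has zero arm there).
Beam weight: 23.7 × 9.81 = 232.5 N down at 2.22 m → arm 2.22 m, τ = 232.5 × 2.22 = 516.2 N·m counterclockwise.
Sack of grain: 42.1 × 9.81 = 413 N down at 3.97 m → arm 0.47 m, τ = 413 × 0.47 = 194.1 N·m counterclockwise.
Lamp: 5.85 × 9.81 = 57.39 N down at 1.01 m → arm 3.43 m, τ = 57.39 × 3.43 = 196.8 N·m counterclockwise.
Paint can: 8.79 × 9.81 = 86.23 N down at 0.55 m → arm 3.89 m, τ = 86.23 × 3.89 = 335.4 N·m counterclockwise.
Bucket of sand: 9.31 × 9.81 = 91.33 N down at 2.04 m → arm 2.4 m, τ = 91.33 × 2.4 = 219.2 N·m counterclockwise.
Net moment of the loads = 1462 N·m counterclockwise.
The upward force F acts at the left end, arm 4.44 m, giving F × 4.44 clockwise.
For rotational equilibrium, F × 4.44 = 1462, so F = 1462 / 4.44 = 329 N.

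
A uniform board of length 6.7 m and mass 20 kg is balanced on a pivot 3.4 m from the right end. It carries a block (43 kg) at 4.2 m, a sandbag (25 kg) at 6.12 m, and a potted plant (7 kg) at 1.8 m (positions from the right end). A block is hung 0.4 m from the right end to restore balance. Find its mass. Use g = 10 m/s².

Take moments about the pivot (at 3.4 m from the right end).
Beam weight: 20 × 10 = 200 N down at 3.35 m → arm 0.05 m, τ = 200 × 0.05 = 10 N·m clockwise.
Block: 43 × 10 = 430 N down at 4.2 m → arm 0.8 m, τ = 430 × 0.8 = 344 N·m counterclockwise.
Sandbag: 25 × 10 = 250 N down at 6.12 m → arm 2.72 m, τ = 250 × 2.72 = 680 N·m counterclockwise.
Potted plant: 7 × 10 = 70 N down at 1.8 m → arm 1.6 m, τ = 70 × 1.6 = 112 N·m clockwise.
Net moment of known loads = 902 N·m counterclockwise.
An unknown mass m at 0.4 m has arm 3 m; its moment is m·g·3 clockwise.
Balancing moments: m × 10 × 3 = 902, giving m = 902 / (10 × 3) = 30.1 kg.

m ≈ 30.1 kg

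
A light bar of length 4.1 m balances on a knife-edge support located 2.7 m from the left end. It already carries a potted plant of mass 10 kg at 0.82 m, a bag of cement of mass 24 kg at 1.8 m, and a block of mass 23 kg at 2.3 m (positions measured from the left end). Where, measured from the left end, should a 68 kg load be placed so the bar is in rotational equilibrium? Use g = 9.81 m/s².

x ≈ 3.43 m from the left end

Take moments about the knife-edge support (at 2.7 m from the left end).
Potted plant: 10 × 9.81 = 98.1 N down at 0.82 m → arm 1.88 m, τ = 98.1 × 1.88 = 184.4 N·m counterclockwise.
Bag of cement: 24 × 9.81 = 235.4 N down at 1.8 m → arm 0.9 m, τ = 235.4 × 0.9 = 211.9 N·m counterclockwise.
Block: 23 × 9.81 = 225.6 N down at 2.3 m → arm 0.4 m, τ = 225.6 × 0.4 = 90.24 N·m counterclockwise.
Net moment of existing loads = 486.5 N·m counterclockwise.
The load weighs 68 × 9.81 = 667.1 N and must supply an equal clockwise moment, so its lever arm about the knife-edge support is 486.5 / 667.1 = 0.729 m.
That puts it at 2.7 + 0.729 = 3.43 m from the left end.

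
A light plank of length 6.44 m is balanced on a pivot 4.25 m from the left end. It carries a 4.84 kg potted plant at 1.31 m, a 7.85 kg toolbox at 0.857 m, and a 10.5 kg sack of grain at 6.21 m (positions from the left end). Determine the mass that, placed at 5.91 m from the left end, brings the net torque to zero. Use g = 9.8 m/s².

Take moments about the pivot (at 4.25 m from the left end).
Potted plant: 4.84 × 9.8 = 47.43 N down at 1.31 m → arm 2.94 m, τ = 47.43 × 2.94 = 139.4 N·m counterclockwise.
Toolbox: 7.85 × 9.8 = 76.93 N down at 0.857 m → arm 3.393 m, τ = 76.93 × 3.393 = 261 N·m counterclockwise.
Sack of grain: 10.5 × 9.8 = 102.9 N down at 6.21 m → arm 1.96 m, τ = 102.9 × 1.96 = 201.7 N·m clockwise.
Net moment of known loads = 198.7 N·m counterclockwise.
An unknown mass m at 5.91 m has arm 1.66 m; its moment is m·g·1.66 clockwise.
For rotational equilibrium, m × 9.8 × 1.66 = 198.7, so m = 198.7 / (9.8 × 1.66) = 12.2 kg.

m ≈ 12.2 kg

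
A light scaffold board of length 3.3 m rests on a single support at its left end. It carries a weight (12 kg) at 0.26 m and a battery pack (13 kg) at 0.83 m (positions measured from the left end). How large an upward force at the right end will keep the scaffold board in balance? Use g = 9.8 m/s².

Taking torques about the left end:
Weight: 12 × 9.8 = 117.6 N down at 0.26 m → arm 0.26 m, τ = 117.6 × 0.26 = 30.58 N·m clockwise.
Battery pack: 13 × 9.8 = 127.4 N down at 0.83 m → arm 0.83 m, τ = 127.4 × 0.83 = 105.7 N·m clockwise.
Net moment of the loads = 136.3 N·m clockwise.
The upward force F acts at the right end, arm 3.3 m, giving F × 3.3 counterclockwise.
Setting net torque to zero: F × 3.3 = 136.3 → F = 136.3 / 3.3 = 41.3 N.

F ≈ 41.3 N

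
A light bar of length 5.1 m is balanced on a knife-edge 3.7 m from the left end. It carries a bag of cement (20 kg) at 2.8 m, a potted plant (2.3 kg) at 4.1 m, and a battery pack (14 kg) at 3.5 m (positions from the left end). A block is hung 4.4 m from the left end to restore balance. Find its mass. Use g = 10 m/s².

m ≈ 28.4 kg

Taking torques about the knife-edge (at 3.7 m from the left end):
Bag of cement: 20 × 10 = 200 N down at 2.8 m → arm 0.9 m, τ = 200 × 0.9 = 180 N·m counterclockwise.
Potted plant: 2.3 × 10 = 23 N down at 4.1 m → arm 0.4 m, τ = 23 × 0.4 = 9.2 N·m clockwise.
Battery pack: 14 × 10 = 140 N down at 3.5 m → arm 0.2 m, τ = 140 × 0.2 = 28 N·m counterclockwise.
Net moment of known loads = 198.8 N·m counterclockwise.
An unknown mass m at 4.4 m has arm 0.7 m; its moment is m·g·0.7 clockwise.
Balancing moments: m × 10 × 0.7 = 198.8, giving m = 198.8 / (10 × 0.7) = 28.4 kg.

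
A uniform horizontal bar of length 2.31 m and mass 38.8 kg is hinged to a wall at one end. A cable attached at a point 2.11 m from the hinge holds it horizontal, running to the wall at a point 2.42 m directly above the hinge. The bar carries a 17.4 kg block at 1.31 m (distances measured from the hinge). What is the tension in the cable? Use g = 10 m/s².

Taking torques about the hinge:
Beam weight: 38.8 × 10 = 388 N down at 1.155 m → arm 1.155 m, τ = 388 × 1.155 = 448.1 N·m clockwise.
Block: 17.4 × 10 = 174 N down at 1.31 m → arm 1.31 m, τ = 174 × 1.31 = 227.9 N·m clockwise.
Total clockwise load moment = 676 N·m.
The cable tension T acts at 2.11 m; only its component perpendicular to the bar, T sinθ, produces torque. sinθ = h/√(h²+d²) = 2.42/√(2.42²+2.11²) = 0.7537.
Setting net torque to zero: T × 2.11 × 0.7537 = 676 → T = 676 / 1.59 = 425 N.

T ≈ 425 N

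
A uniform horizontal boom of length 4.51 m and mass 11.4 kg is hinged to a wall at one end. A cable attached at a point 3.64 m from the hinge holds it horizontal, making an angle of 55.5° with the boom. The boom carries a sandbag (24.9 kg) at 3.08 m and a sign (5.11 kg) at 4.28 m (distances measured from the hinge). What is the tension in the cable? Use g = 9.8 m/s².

T ≈ 406 N

Sum moments about the hinge (the unknown hinge reaction has zero arm there).
Beam weight: 11.4 × 9.8 = 111.7 N down at 2.255 m → arm 2.255 m, τ = 111.7 × 2.255 = 251.9 N·m clockwise.
Sandbag: 24.9 × 9.8 = 244 N down at 3.08 m → arm 3.08 m, τ = 244 × 3.08 = 751.5 N·m clockwise.
Sign: 5.11 × 9.8 = 50.08 N down at 4.28 m → arm 4.28 m, τ = 50.08 × 4.28 = 214.3 N·m clockwise.
Total clockwise load moment = 1218 N·m.
The cable tension T acts at 3.64 m; only its component perpendicular to the boom, T sinθ, produces torque. sin 55.5° = 0.8241.
Balancing moments: T × 3.64 × 0.8241 = 1218, giving T = 1218 / 3 = 406 N.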